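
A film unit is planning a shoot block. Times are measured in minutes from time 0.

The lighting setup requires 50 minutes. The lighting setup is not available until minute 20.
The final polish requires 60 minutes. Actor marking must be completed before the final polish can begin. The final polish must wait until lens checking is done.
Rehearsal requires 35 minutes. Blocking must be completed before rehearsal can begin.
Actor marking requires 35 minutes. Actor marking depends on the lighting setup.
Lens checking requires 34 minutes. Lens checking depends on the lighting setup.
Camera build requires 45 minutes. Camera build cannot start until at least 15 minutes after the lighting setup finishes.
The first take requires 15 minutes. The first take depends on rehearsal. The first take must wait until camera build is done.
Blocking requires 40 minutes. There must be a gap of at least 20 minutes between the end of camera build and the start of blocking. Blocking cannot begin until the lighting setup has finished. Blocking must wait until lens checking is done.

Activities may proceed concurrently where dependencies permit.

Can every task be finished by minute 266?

Yes

After its own release at minute 20, the lighting setup can start at minute 20 and finishes at minute 70.
After the lighting setup (finishes minute 70), actor marking can start at minute 70 and finishes at minute 105.
Lens checking waits on the lighting setup (finishes minute 70), so it starts at minute 70 and finishes at 70 + 34 = minute 104.
The final polish has to wait for actor marking (finishes minute 105); lens checking (finishes minute 104). The latest of these is minute 105, so the final polish runs minute 105 to 105 + 60 = minute 165.
After the lighting setup (finishes minute 70, plus 15-minute gap → minute 85), camera build can start at minute 85 and finishes at minute 130.
Blocking cannot start until camera build (finishes minute 130, plus 20-minute gap → minute 150); the lighting setup (finishes minute 70); lens checking (finishes minute 104). The controlling bound is minute 150, so blocking finishes at 150 + 40 = minute 190.
Rehearsal cannot begin until blocking (finishes minute 190). It runs from minute 190 to 190 + 35 = minute 225.
The first take cannot start until rehearsal (finishes minute 225); camera build (finishes minute 130). The controlling bound is minute 225, so the first take finishes at 225 + 15 = minute 240.
Every task is finished by minute 240, which is no later than the deadline of 266, so the schedule is feasible.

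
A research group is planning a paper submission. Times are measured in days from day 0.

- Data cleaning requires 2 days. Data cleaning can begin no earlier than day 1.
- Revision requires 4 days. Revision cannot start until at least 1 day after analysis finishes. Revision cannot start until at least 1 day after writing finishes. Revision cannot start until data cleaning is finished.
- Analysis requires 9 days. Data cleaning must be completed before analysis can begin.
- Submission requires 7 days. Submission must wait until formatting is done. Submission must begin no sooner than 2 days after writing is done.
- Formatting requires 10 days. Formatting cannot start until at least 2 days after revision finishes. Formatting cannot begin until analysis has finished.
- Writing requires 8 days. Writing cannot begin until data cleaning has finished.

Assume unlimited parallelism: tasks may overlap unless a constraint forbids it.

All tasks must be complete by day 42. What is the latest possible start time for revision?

Submission has no dependents, so it just needs to finish by day 42. Starting by 42 − 7 = day 35 achieves that.
Formatting must finish before submission (must start by day 35). With a 10-day duration, formatting must start by 35 − 10 = day 25.
Since formatting (must start by day 25, minus 2-day gap → day 23) depends on it, revision must finish by day 23. Backing off its 4-day duration gives a latest start of day 19.

19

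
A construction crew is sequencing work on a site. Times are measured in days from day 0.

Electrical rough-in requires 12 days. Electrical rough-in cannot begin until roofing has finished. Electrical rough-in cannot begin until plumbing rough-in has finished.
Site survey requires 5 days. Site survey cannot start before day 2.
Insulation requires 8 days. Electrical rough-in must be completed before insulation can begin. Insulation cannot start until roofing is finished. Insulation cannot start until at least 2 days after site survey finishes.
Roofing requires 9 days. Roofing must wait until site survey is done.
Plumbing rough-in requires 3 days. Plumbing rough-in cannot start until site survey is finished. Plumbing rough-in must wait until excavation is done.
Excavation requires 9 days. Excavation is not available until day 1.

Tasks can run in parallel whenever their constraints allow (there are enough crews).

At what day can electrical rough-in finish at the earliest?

Excavation waits on its own release at day 1, so it starts at day 1 and finishes at 1 + 9 = day 10.
After its own release at day 2, site survey can start at day 2 and finishes at day 7.
Plumbing rough-in cannot start until site survey (finishes day 7); excavation (finishes day 10). The controlling bound is day 10, so plumbing rough-in finishes at 10 + 3 = day 13.
Roofing cannot begin until site survey (finishes day 7). It runs from day 7 to 7 + 9 = day 16.
Electrical rough-in cannot start until roofing (finishes day 16); plumbing rough-in (finishes day 13). The controlling bound is day 16, so electrical rough-in finishes at 16 + 12 = day 28.

28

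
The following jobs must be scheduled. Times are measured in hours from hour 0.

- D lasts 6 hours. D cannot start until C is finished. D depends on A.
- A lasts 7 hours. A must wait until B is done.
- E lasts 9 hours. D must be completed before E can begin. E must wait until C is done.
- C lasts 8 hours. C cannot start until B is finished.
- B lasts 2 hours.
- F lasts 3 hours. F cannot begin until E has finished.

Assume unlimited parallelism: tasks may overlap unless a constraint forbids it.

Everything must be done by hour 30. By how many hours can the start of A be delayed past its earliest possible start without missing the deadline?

B can start immediately at hour 0; it finishes at hour 2.
A waits on B (finishes hour 2), so it starts at hour 2 and finishes at 2 + 7 = hour 9.

Working backward from the deadline:
F must finish by hour 30; it takes 3 hours, so it must start by 30 − 3 = hour 27.
E feeds into F (must start by hour 27); so E must finish by hour 27 and therefore start by hour 18.
D feeds into E (must start by hour 18); so D must finish by hour 18 and therefore start by hour 12.
Since D (must start by hour 12) depends on it, A must finish by hour 12. Backing off its 7-hour duration gives a latest start of hour 5.
So A can start as early as hour 2 and as late as hour 5, giving 5 − 2 = 3 hours of slack.

3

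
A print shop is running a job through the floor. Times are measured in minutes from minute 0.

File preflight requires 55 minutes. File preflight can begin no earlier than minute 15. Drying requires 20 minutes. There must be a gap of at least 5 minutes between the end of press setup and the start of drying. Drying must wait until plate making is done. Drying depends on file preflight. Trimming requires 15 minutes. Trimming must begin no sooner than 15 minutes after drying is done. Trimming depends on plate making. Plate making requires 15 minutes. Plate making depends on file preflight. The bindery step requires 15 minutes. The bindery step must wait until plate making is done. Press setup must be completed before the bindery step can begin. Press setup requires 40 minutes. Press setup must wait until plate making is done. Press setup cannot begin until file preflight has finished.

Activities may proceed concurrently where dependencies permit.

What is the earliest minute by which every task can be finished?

File preflight waits on its own release at minute 15, so it starts at minute 15 and finishes at 15 + 55 = minute 70.
Plate making waits on file preflight (finishes minute 70), so it starts at minute 70 and finishes at 70 + 15 = minute 85.
Press setup has to wait for plate making (finishes minute 85); file preflight (finishes minute 70). The latest of these is minute 85, so press setup runs minute 85 to 85 + 40 = minute 125.
The bindery step cannot start until plate making (finishes minute 85); press setup (finishes minute 125). The controlling bound is minute 125, so the bindery step finishes at 125 + 15 = minute 140.
Drying has to wait for press setup (finishes minute 125, plus 5-minute gap → minute 130); plate making (finishes minute 85); file preflight (finishes minute 70). The latest of these is minute 130, so drying runs minute 130 to 130 + 20 = minute 150.
Trimming has to wait for drying (finishes minute 150, plus 15-minute gap → minute 165); plate making (finishes minute 85). The latest of these is minute 165, so trimming runs minute 165 to 165 + 15 = minute 180.
All tasks are finished once the last one completes. Finish times: File preflight at 70, Plate making at 85, Press setup at 125, Drying at 150, Trimming at 180, The bindery step at 140. The latest is minute 180.

180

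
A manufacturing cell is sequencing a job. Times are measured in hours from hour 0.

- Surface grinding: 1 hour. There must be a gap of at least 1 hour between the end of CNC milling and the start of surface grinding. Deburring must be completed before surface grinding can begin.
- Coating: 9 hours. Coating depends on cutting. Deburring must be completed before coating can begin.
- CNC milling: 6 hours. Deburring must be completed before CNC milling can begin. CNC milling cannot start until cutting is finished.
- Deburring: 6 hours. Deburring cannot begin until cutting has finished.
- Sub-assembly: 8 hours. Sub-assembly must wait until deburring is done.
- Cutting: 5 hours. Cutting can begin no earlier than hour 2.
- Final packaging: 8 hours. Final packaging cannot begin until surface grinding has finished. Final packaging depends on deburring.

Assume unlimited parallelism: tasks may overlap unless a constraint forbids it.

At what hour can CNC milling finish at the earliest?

Cutting cannot begin until its own release at hour 2. It runs from hour 2 to 2 + 5 = hour 7.
Deburring cannot begin until cutting (finishes hour 7). It runs from hour 7 to 7 + 6 = hour 13.
For CNC milling: deburring (finishes hour 13); cutting (finishes hour 7). Taking the maximum gives a start of hour 13, and it finishes at 13 + 6 = hour 19.

19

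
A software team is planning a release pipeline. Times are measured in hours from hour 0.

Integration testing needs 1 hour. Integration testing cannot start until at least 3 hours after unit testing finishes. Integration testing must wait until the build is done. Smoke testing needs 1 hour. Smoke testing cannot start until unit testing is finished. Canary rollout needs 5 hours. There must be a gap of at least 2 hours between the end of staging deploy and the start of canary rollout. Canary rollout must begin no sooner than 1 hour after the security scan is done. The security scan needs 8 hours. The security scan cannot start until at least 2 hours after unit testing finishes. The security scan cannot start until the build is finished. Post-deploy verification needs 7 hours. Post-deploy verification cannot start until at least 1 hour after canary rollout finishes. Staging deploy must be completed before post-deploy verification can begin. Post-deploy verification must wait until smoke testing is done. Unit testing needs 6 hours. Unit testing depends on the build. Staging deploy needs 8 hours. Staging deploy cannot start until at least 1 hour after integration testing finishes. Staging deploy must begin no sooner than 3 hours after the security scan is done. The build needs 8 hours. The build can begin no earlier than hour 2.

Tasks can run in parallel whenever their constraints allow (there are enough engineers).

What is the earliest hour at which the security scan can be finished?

26

After its own release at hour 2, the build can start at hour 2 and finishes at hour 10.
Unit testing waits on the build (finishes hour 10), so it starts at hour 10 and finishes at 10 + 6 = hour 16.
The security scan needs all of unit testing (finishes hour 16, plus 2-hour gap → hour 18); the build (finishes hour 10). That puts its earliest start at hour 18; it finishes at 18 + 8 = hour 26.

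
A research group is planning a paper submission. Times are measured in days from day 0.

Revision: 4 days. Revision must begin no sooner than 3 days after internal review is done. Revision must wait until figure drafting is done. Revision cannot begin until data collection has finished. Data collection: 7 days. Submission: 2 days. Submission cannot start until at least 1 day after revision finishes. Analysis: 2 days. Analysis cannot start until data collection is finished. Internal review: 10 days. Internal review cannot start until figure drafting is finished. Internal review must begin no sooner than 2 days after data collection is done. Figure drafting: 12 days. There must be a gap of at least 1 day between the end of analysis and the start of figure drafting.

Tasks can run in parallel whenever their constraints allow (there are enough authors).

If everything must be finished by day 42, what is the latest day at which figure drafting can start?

Submission has no dependents, so it just needs to finish by day 42. Starting by 42 − 2 = day 40 achieves that.
Revision feeds into submission (must start by day 40, minus 1-day gap → day 39); so revision must finish by day 39 and therefore start by day 35.
Internal review feeds into revision (must start by day 35, minus 3-day gap → day 32); so internal review must finish by day 32 and therefore start by day 22.
For figure drafting: internal review (must start by day 22); revision (must start by day 35). The most restrictive is day 22; with a 12-day duration, figure drafting must start by day 10.

10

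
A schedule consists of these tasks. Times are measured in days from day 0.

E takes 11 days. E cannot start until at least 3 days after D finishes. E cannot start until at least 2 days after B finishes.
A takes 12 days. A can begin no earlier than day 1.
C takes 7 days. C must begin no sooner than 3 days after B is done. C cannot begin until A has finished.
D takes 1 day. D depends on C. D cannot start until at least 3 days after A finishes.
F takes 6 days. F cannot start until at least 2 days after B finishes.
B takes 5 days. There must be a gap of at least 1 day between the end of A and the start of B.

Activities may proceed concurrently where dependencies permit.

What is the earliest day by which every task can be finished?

A waits on its own release at day 1, so it starts at day 1 and finishes at 1 + 12 = day 13.
After A (finishes day 13, plus 1-day gap → day 14), B can start at day 14 and finishes at day 19.
F waits on B (finishes day 19, plus 2-day gap → day 21), so it starts at day 21 and finishes at 21 + 6 = day 27.
C cannot start until B (finishes day 19, plus 3-day gap → day 22); A (finishes day 13). The controlling bound is day 22, so C finishes at 22 + 7 = day 29.
D has to wait for C (finishes day 29); A (finishes day 13, plus 3-day gap → day 16). The latest of these is day 29, so D runs day 29 to 29 + 1 = day 30.
E needs all of D (finishes day 30, plus 3-day gap → day 33); B (finishes day 19, plus 2-day gap → day 21). That puts its earliest start at day 33; it finishes at 33 + 11 = day 44.
All tasks are finished once the last one completes. Finish times: A at 13, B at 19, C at 29, D at 30, E at 44, F at 27. The latest is day 44.

44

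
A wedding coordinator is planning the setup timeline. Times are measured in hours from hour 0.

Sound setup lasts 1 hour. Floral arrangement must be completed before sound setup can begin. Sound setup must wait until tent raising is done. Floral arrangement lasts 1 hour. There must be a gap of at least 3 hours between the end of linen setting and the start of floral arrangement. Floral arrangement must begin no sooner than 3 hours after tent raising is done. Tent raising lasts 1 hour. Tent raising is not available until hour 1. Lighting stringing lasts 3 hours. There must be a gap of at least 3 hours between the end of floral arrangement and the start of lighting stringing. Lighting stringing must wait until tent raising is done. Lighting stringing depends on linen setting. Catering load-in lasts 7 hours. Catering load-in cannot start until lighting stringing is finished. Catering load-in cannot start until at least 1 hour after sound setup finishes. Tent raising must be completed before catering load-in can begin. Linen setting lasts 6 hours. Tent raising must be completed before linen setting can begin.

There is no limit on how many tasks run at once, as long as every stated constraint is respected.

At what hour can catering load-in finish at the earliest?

Tent raising cannot begin until its own release at hour 1. It runs from hour 1 to 1 + 1 = hour 2.
After tent raising (finishes hour 2), linen setting can start at hour 2 and finishes at hour 8.
Floral arrangement has to wait for linen setting (finishes hour 8, plus 3-hour gap → hour 11); tent raising (finishes hour 2, plus 3-hour gap → hour 5). The latest of these is hour 11, so floral arrangement runs hour 11 to 11 + 1 = hour 12.
Sound setup needs all of floral arrangement (finishes hour 12); tent raising (finishes hour 2). That puts its earliest start at hour 12; it finishes at 12 + 1 = hour 13.
Lighting stringing needs all of floral arrangement (finishes hour 12, plus 3-hour gap → hour 15); tent raising (finishes hour 2); linen setting (finishes hour 8). That puts its earliest start at hour 15; it finishes at 15 + 3 = hour 18.
Catering load-in cannot start until lighting stringing (finishes hour 18); sound setup (finishes hour 13, plus 1-hour gap → hour 14); tent raising (finishes hour 2). The controlling bound is hour 18, so catering load-in finishes at 18 + 7 = hour 25.

25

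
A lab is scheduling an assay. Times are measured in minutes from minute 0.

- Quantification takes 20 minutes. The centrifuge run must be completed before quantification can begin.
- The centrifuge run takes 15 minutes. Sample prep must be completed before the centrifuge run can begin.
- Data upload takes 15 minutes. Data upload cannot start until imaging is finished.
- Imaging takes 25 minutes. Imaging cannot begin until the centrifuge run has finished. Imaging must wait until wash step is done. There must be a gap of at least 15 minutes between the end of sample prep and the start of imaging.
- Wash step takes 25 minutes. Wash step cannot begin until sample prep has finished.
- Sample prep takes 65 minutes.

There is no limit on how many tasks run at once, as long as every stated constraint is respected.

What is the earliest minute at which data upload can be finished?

130

Sample prep can start immediately at minute 0; it finishes at minute 65.
Wash step cannot begin until sample prep (finishes minute 65). It runs from minute 65 to 65 + 25 = minute 90.
After sample prep (finishes minute 65), the centrifuge run can start at minute 65 and finishes at minute 80.
For imaging: the centrifuge run (finishes minute 80); wash step (finishes minute 90); sample prep (finishes minute 65, plus 15-minute gap → minute 80). Taking the maximum gives a start of minute 90, and it finishes at 90 + 25 = minute 115.
Data upload waits on imaging (finishes minute 115), so it starts at minute 115 and finishes at 115 + 15 = minute 130.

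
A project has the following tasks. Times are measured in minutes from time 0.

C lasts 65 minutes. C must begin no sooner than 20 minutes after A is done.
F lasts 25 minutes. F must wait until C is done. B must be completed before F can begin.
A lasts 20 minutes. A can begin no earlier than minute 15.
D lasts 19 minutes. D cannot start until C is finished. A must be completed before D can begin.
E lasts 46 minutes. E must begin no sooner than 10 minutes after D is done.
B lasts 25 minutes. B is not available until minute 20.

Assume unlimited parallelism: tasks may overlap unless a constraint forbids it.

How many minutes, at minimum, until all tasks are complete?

B waits on its own release at minute 20, so it starts at minute 20 and finishes at 20 + 25 = minute 45.
After its own release at minute 15, A can start at minute 15 and finishes at minute 35.
C waits on A (finishes minute 35, plus 20-minute gap → minute 55), so it starts at minute 55 and finishes at 55 + 65 = minute 120.
F has to wait for C (finishes minute 120); B (finishes minute 45). The latest of these is minute 120, so F runs minute 120 to 120 + 25 = minute 145.
D needs all of C (finishes minute 120); A (finishes minute 35). That puts its earliest start at minute 120; it finishes at 120 + 19 = minute 139.
E waits on D (finishes minute 139, plus 10-minute gap → minute 149), so it starts at minute 149 and finishes at 149 + 46 = minute 195.
All tasks are finished once the last one completes. Finish times: A at 35, B at 45, C at 120, D at 139, E at 195, F at 145. The latest is minute 195.

195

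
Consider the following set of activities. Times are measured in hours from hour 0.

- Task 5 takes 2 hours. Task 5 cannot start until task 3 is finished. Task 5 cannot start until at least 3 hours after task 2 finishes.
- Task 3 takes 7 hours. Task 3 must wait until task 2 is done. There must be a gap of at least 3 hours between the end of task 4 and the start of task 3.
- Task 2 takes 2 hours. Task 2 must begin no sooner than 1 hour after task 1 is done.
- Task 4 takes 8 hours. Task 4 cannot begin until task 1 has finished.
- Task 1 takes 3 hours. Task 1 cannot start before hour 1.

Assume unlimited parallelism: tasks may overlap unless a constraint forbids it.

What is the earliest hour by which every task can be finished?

24

Task 1 waits on its own release at hour 1, so it starts at hour 1 and finishes at 1 + 3 = hour 4.
Task 4 waits on task 1 (finishes hour 4), so it starts at hour 4 and finishes at 4 + 8 = hour 12.
Task 2 waits on task 1 (finishes hour 4, plus 1-hour gap → hour 5), so it starts at hour 5 and finishes at 5 + 2 = hour 7.
Task 3 cannot start until task 2 (finishes hour 7); task 4 (finishes hour 12, plus 3-hour gap → hour 15). The controlling bound is hour 15, so task 3 finishes at 15 + 7 = hour 22.
Task 5 needs all of task 3 (finishes hour 22); task 2 (finishes hour 7, plus 3-hour gap → hour 10). That puts its earliest start at hour 22; it finishes at 22 + 2 = hour 24.
All tasks are finished once the last one completes. Finish times: Task 1 at 4, Task 2 at 7, Task 3 at 22, Task 4 at 12, Task 5 at 24. The latest is hour 24.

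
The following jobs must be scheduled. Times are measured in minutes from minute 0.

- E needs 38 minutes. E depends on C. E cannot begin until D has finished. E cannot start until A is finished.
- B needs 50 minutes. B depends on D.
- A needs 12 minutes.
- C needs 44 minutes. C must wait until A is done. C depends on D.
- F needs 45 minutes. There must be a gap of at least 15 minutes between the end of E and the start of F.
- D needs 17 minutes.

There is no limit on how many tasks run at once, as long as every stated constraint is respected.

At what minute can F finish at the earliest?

159

Nothing blocks D, so it runs from minute 0 to minute 17.
A has no prerequisites, so it starts at minute 0 and finishes at minute 12.
C has to wait for A (finishes minute 12); D (finishes minute 17). The latest of these is minute 17, so C runs minute 17 to 17 + 44 = minute 61.
E cannot start until C (finishes minute 61); D (finishes minute 17); A (finishes minute 12). The controlling bound is minute 61, so E finishes at 61 + 38 = minute 99.
After E (finishes minute 99, plus 15-minute gap → minute 114), F can start at minute 114 and finishes at minute 159.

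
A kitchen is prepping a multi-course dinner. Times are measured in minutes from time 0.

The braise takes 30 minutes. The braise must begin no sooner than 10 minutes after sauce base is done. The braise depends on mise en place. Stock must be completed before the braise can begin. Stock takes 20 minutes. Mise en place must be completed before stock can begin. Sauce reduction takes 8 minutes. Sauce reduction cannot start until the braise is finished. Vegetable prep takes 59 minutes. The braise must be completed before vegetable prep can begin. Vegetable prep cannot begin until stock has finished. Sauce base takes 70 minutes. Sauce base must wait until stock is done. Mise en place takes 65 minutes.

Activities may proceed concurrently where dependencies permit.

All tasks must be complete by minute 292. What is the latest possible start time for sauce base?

123

Nothing follows vegetable prep; the deadline of minute 292 is its only limit. It must start by 292 − 59 = minute 233.
Sauce reduction has no dependents, so it just needs to finish by minute 292. Starting by 292 − 8 = minute 284 achieves that.
The braise must finish in time for vegetable prep (must start by minute 233); sauce reduction (must start by minute 284). The tightest is minute 233, so the braise must start by 233 − 30 = minute 203.
Sauce base has to be done before the braise (must start by minute 203, minus 10-minute gap → minute 193). That means finishing by minute 193, i.e. starting by 193 − 70 = minute 123.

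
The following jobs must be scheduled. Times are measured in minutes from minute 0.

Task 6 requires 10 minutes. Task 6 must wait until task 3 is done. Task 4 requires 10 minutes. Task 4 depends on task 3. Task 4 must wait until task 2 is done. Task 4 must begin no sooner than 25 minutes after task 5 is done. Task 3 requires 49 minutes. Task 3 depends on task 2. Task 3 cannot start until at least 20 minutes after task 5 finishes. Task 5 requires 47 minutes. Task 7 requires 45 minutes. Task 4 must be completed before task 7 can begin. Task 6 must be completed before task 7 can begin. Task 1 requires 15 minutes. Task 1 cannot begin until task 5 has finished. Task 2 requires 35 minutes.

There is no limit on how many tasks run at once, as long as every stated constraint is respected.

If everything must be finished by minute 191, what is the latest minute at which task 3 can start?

87

Nothing follows task 7; the deadline of minute 191 is its only limit. It must start by 191 − 45 = minute 146.
Task 4 must finish before task 7 (must start by minute 146). With a 10-minute duration, task 4 must start by 146 − 10 = minute 136.
Task 6 must finish before task 7 (must start by minute 146). With a 10-minute duration, task 6 must start by 146 − 10 = minute 136.
For task 3: task 4 (must start by minute 136); task 6 (must start by minute 136). The most restrictive is minute 136; with a 49-minute duration, task 3 must start by minute 87.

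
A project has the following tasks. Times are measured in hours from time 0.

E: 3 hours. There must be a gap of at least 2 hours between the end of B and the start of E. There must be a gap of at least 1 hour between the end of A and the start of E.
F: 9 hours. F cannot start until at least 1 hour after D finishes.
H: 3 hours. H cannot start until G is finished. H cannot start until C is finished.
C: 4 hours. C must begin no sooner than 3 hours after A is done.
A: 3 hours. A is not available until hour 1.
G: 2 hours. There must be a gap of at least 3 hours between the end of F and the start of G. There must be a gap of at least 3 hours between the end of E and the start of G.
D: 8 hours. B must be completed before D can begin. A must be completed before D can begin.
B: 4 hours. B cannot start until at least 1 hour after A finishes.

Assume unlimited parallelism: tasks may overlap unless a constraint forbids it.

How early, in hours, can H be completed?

After its own release at hour 1, A can start at hour 1 and finishes at hour 4.
After A (finishes hour 4, plus 3-hour gap → hour 7), C can start at hour 7 and finishes at hour 11.
B cannot begin until A (finishes hour 4, plus 1-hour gap → hour 5). It runs from hour 5 to 5 + 4 = hour 9.
For E: B (finishes hour 9, plus 2-hour gap → hour 11); A (finishes hour 4, plus 1-hour gap → hour 5). Taking the maximum gives a start of hour 11, and it finishes at 11 + 3 = hour 14.
D cannot start until B (finishes hour 9); A (finishes hour 4). The controlling bound is hour 9, so D finishes at 9 + 8 = hour 17.
F cannot begin until D (finishes hour 17, plus 1-hour gap → hour 18). It runs from hour 18 to 18 + 9 = hour 27.
For G: F (finishes hour 27, plus 3-hour gap → hour 30); E (finishes hour 14, plus 3-hour gap → hour 17). Taking the maximum gives a start of hour 30, and it finishes at 30 + 2 = hour 32.
For H: G (finishes hour 32); C (finishes hour 11). Taking the maximum gives a start of hour 32, and it finishes at 32 + 3 = hour 35.

35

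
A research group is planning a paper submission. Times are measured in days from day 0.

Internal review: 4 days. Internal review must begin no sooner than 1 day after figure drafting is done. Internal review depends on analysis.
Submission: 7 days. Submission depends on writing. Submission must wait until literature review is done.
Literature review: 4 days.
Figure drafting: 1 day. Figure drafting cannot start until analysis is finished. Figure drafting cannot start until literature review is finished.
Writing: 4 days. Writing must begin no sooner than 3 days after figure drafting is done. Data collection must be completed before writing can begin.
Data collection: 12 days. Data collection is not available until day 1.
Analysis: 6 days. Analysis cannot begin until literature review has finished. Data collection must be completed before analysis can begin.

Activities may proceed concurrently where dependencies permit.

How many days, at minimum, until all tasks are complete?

34

Data collection cannot begin until its own release at day 1. It runs from day 1 to 1 + 12 = day 13.
Literature review has no prerequisites, so it starts at day 0 and finishes at day 4.
For analysis: literature review (finishes day 4); data collection (finishes day 13). Taking the maximum gives a start of day 13, and it finishes at 13 + 6 = day 19.
For figure drafting: analysis (finishes day 19); literature review (finishes day 4). Taking the maximum gives a start of day 19, and it finishes at 19 + 1 = day 20.
For internal review: figure drafting (finishes day 20, plus 1-day gap → day 21); analysis (finishes day 19). Taking the maximum gives a start of day 21, and it finishes at 21 + 4 = day 25.
Writing needs all of figure drafting (finishes day 20, plus 3-day gap → day 23); data collection (finishes day 13). That puts its earliest start at day 23; it finishes at 23 + 4 = day 27.
Submission needs all of writing (finishes day 27); literature review (finishes day 4). That puts its earliest start at day 27; it finishes at 27 + 7 = day 34.
All tasks are finished once the last one completes. Finish times: Literature review at 4, Data collection at 13, Analysis at 19, Figure drafting at 20, Writing at 27, Internal review at 25, Submission at 34. The latest is day 34.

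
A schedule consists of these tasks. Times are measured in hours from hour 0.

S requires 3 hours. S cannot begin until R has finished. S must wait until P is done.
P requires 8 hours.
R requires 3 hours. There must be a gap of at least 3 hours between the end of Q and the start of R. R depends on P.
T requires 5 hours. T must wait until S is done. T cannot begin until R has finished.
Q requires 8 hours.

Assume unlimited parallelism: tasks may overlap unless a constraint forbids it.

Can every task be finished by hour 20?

Q has no prerequisites, so it starts at hour 0 and finishes at hour 8.
P has no prerequisites, so it starts at hour 0 and finishes at hour 8.
R cannot start until Q (finishes hour 8, plus 3-hour gap → hour 11); P (finishes hour 8). The controlling bound is hour 11, so R finishes at 11 + 3 = hour 14.
For S: R (finishes hour 14); P (finishes hour 8). Taking the maximum gives a start of hour 14, and it finishes at 14 + 3 = hour 17.
For T: S (finishes hour 17); R (finishes hour 14). Taking the maximum gives a start of hour 17, and it finishes at 17 + 5 = hour 22.
The earliest everything can be done is hour 22, which is after the deadline of 20, so it is not possible.

No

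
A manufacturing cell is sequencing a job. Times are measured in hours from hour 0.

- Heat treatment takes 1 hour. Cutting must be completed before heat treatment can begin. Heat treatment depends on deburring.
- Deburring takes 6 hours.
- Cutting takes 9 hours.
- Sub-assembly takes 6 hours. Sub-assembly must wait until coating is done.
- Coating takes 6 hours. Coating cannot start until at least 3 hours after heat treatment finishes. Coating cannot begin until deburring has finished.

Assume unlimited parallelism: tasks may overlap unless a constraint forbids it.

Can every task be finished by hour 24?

Deburring has no prerequisites, so it starts at hour 0 and finishes at hour 6.
Nothing blocks cutting, so it runs from hour 0 to hour 9.
Heat treatment cannot start until cutting (finishes hour 9); deburring (finishes hour 6). The controlling bound is hour 9, so heat treatment finishes at 9 + 1 = hour 10.
Coating cannot start until heat treatment (finishes hour 10, plus 3-hour gap → hour 13); deburring (finishes hour 6). The controlling bound is hour 13, so coating finishes at 13 + 6 = hour 19.
Sub-assembly waits on coating (finishes hour 19), so it starts at hour 19 and finishes at 19 + 6 = hour 25.
The earliest everything can be done is hour 25, which is after the deadline of 24, so it is not possible.

No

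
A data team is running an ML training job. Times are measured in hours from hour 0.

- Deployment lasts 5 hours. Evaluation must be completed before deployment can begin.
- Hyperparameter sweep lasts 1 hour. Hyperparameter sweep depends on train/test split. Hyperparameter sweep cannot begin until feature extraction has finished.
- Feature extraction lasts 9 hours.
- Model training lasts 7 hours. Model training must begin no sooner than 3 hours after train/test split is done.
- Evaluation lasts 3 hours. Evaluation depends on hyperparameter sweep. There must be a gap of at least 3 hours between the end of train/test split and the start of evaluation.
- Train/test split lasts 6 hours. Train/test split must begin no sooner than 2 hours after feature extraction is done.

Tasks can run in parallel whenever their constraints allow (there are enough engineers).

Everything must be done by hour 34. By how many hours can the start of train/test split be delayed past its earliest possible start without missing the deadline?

Feature extraction can start immediately at hour 0; it finishes at hour 9.
After feature extraction (finishes hour 9, plus 2-hour gap → hour 11), train/test split can start at hour 11 and finishes at hour 17.

Working backward from the deadline:
Deployment must finish by hour 34; it takes 5 hours, so it must start by 34 − 5 = hour 29.
Evaluation feeds into deployment (must start by hour 29); so evaluation must finish by hour 29 and therefore start by hour 26.
Hyperparameter sweep must finish before evaluation (must start by hour 26). With a 1-hour duration, hyperparameter sweep must start by 26 − 1 = hour 25.
Model training has no dependents, so it just needs to finish by hour 34. Starting by 34 − 7 = hour 27 achieves that.
Train/test split must finish in time for hyperparameter sweep (must start by hour 25); model training (must start by hour 27, minus 3-hour gap → hour 24); evaluation (must start by hour 26, minus 3-hour gap → hour 23). The tightest is hour 23, so train/test split must start by 23 − 6 = hour 17.
So train/test split can start as early as hour 11 and as late as hour 17, giving 17 − 11 = 6 hours of slack.

6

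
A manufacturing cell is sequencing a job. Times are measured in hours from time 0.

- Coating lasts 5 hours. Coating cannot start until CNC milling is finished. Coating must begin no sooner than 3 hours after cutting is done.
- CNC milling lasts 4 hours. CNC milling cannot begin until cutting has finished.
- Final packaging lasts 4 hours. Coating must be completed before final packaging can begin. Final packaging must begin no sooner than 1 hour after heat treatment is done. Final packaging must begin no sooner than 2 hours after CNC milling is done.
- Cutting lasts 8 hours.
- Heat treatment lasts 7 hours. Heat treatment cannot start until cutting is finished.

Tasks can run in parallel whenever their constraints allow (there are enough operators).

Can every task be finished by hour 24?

Cutting has no prerequisites, so it starts at hour 0 and finishes at hour 8.
Heat treatment cannot begin until cutting (finishes hour 8). It runs from hour 8 to 8 + 7 = hour 15.
CNC milling cannot begin until cutting (finishes hour 8). It runs from hour 8 to 8 + 4 = hour 12.
For coating: CNC milling (finishes hour 12); cutting (finishes hour 8, plus 3-hour gap → hour 11). Taking the maximum gives a start of hour 12, and it finishes at 12 + 5 = hour 17.
Final packaging needs all of coating (finishes hour 17); heat treatment (finishes hour 15, plus 1-hour gap → hour 16); CNC milling (finishes hour 12, plus 2-hour gap → hour 14). That puts its earliest start at hour 17; it finishes at 17 + 4 = hour 21.
Every task is finished by hour 21, which is no later than the deadline of 24, so the schedule is feasible.

Yes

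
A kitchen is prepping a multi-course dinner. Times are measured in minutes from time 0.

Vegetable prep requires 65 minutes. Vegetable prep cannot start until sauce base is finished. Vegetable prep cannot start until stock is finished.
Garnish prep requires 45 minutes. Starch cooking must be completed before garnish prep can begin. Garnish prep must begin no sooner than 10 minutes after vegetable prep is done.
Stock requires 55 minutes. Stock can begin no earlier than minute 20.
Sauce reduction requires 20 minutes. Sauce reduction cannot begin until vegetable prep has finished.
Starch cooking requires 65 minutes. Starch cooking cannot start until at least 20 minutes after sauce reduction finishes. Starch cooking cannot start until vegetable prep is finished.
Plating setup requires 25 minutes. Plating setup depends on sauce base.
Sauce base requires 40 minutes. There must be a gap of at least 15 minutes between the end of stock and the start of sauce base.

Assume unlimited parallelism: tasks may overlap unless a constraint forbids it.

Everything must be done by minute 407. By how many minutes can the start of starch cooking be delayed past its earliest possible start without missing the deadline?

After its own release at minute 20, stock can start at minute 20 and finishes at minute 75.
After stock (finishes minute 75, plus 15-minute gap → minute 90), sauce base can start at minute 90 and finishes at minute 130.
For vegetable prep: sauce base (finishes minute 130); stock (finishes minute 75). Taking the maximum gives a start of minute 130, and it finishes at 130 + 65 = minute 195.
Sauce reduction cannot begin until vegetable prep (finishes minute 195). It runs from minute 195 to 195 + 20 = minute 215.
Starch cooking cannot start until sauce reduction (finishes minute 215, plus 20-minute gap → minute 235); vegetable prep (finishes minute 195). The controlling bound is minute 235, so starch cooking finishes at 235 + 65 = minute 300.

Working backward from the deadline:
Nothing follows garnish prep; the deadline of minute 407 is its only limit. It must start by 407 − 45 = minute 362.
Since garnish prep (must start by minute 362) depends on it, starch cooking must finish by minute 362. Backing off its 65-minute duration gives a latest start of minute 297.
So starch cooking can start as early as minute 235 and as late as minute 297, giving 297 − 235 = 62 minutes of slack.

62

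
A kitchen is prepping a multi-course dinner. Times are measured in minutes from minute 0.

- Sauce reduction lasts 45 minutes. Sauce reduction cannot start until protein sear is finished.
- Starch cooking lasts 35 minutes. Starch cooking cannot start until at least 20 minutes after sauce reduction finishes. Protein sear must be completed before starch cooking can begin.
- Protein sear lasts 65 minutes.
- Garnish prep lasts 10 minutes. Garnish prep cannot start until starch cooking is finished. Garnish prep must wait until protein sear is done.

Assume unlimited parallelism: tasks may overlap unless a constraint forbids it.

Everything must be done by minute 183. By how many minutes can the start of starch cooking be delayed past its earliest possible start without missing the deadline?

Nothing blocks protein sear, so it runs from minute 0 to minute 65.
Sauce reduction waits on protein sear (finishes minute 65), so it starts at minute 65 and finishes at 65 + 45 = minute 110.
Starch cooking needs all of sauce reduction (finishes minute 110, plus 20-minute gap → minute 130); protein sear (finishes minute 65). That puts its earliest start at minute 130; it finishes at 130 + 35 = minute 165.

Working backward from the deadline:
Nothing follows garnish prep; the deadline of minute 183 is its only limit. It must start by 183 − 10 = minute 173.
Starch cooking must finish before garnish prep (must start by minute 173). With a 35-minute duration, starch cooking must start by 173 − 35 = minute 138.
So starch cooking can start as early as minute 130 and as late as minute 138, giving 138 − 130 = 8 minutes of slack.

8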